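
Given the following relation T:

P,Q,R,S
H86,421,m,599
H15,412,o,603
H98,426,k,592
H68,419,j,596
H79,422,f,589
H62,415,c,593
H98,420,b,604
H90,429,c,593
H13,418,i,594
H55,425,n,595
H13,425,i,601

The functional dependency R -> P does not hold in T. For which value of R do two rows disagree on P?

R=m: 1 row → P = H86 ✓
R=o: 1 row → P = H15 ✓
R=k: 1 row → P = H98 ✓
R=j: 1 row → P = H68 ✓
R=f: 1 row → P = H79 ✓
R=c: 2 rows → P takes values {H62, H90} — violation
R=b: 1 row → P = H98 ✓
R=i: 2 rows → P = H13, H13 ✓
R=n: 1 row → P = H55 ✓
The only R value with inconsistent P is R=c.

c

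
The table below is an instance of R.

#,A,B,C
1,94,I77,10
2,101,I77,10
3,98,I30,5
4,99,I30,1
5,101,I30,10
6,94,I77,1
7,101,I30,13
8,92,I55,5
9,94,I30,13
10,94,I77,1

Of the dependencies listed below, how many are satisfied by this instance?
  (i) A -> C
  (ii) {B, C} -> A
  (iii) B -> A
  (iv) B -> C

0

(i) A -> C: A=94: rows 1, 6, 9, 10 → C takes values {10, 1, 13} — violation; A=101: rows 2, 5, 7 → C takes values {10, 13} — violation — fails.
(ii) {B, C} -> A: (B=I77, C=10): rows 1, 2 → A takes values {94, 101} — violation; (B=I30, C=13): rows 7, 9 → A takes values {101, 94} — violation — fails.
(iii) B -> A: B=I77: rows 1, 2, 6, 10 → A takes values {94, 101} — violation; B=I30: rows 3, 4, 5, 7, 9 → A takes values {98, 99, 101, 94} — violation — fails.
(iv) B -> C: B=I77: rows 1, 2, 6, 10 → C takes values {10, 1} — violation; B=I30: rows 3, 4, 5, 7, 9 → C takes values {5, 1, 10, 13} — violation — fails.
None of the 4 dependencies hold.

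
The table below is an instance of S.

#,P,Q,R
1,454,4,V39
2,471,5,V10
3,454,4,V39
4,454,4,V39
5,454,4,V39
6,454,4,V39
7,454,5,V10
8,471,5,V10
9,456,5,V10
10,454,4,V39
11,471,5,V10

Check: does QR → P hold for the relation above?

No

(Q=4, R=V39): rows 1, 3, 4, 5, 6, 10 → P = 454, 454, 454, 454, 454, 454 ✓
(Q=5, R=V10): rows 2, 7, 8, 9, 11 → P takes values {471, 454, 456} — violation
Two rows agree on QR but differ on P, so QR → P does not hold.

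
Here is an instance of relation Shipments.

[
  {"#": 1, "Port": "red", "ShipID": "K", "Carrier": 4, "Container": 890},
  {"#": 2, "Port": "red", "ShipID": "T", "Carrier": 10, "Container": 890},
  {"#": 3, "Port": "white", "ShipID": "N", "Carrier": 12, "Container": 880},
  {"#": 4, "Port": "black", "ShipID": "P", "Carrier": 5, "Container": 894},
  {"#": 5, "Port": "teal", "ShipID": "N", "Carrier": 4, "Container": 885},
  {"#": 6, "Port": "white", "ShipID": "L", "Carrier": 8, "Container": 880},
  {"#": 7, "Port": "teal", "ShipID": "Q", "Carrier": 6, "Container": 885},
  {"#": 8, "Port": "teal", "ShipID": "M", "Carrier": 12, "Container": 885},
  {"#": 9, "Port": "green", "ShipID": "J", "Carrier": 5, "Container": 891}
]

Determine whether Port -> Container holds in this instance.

Port=red: rows 1, 2 → Container = 890, 890 ✓
Port=white: rows 3, 6 → Container = 880, 880 ✓
Port=black: row 4 → Container = 894 ✓
Port=teal: rows 5, 7, 8 → Container = 885, 885, 885 ✓
Port=green: row 9 → Container = 891 ✓
Every Port value is associated with a single Container value, so Port -> Container holds.

Yes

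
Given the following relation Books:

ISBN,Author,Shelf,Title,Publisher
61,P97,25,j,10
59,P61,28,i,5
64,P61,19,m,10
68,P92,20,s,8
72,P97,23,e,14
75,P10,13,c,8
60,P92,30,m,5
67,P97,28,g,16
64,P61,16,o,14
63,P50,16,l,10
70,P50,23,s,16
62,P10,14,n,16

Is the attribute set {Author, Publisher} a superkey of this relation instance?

All 12 rows have distinct {Author, Publisher} values, so {Author, Publisher} → (all attributes) holds and {Author, Publisher} is a superkey.

Yes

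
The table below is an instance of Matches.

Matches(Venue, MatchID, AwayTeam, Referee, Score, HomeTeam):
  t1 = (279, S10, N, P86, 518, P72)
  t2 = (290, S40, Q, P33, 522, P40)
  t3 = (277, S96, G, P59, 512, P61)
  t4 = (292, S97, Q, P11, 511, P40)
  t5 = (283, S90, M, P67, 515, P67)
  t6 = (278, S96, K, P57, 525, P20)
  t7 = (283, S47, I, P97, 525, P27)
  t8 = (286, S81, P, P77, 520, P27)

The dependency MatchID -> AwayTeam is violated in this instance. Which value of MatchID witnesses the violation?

S96

MatchID=S10: row 1 → AwayTeam = N ✓
MatchID=S40: row 2 → AwayTeam = Q ✓
MatchID=S96: rows 3, 6 → AwayTeam takes values {G, K} — violation
MatchID=S97: row 4 → AwayTeam = Q ✓
MatchID=S90: row 5 → AwayTeam = M ✓
MatchID=S47: row 7 → AwayTeam = I ✓
MatchID=S81: row 8 → AwayTeam = P ✓
The only MatchID value with inconsistent AwayTeam is MatchID=S96.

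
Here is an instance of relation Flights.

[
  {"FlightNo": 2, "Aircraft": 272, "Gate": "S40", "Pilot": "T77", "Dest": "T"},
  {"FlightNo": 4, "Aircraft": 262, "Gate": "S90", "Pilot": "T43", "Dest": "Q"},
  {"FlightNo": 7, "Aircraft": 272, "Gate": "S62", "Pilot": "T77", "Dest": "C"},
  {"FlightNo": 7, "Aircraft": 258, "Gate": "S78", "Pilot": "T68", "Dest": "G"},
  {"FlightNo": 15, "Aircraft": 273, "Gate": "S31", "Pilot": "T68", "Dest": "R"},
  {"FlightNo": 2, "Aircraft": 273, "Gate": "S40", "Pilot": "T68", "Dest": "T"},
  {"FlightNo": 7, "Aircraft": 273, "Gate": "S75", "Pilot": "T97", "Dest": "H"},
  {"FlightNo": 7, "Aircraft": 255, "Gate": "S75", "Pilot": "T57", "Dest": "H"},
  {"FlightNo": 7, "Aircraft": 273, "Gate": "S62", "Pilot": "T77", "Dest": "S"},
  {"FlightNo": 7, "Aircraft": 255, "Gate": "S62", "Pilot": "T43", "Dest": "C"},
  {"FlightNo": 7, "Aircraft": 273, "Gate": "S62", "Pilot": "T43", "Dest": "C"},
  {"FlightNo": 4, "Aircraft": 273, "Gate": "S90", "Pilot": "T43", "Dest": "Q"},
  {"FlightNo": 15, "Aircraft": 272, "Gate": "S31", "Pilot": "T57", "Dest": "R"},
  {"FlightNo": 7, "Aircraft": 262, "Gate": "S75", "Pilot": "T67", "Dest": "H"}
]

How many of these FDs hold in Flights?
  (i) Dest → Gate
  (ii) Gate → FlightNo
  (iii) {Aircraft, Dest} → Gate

3

(i) Dest → Gate: every LHS value maps to a single RHS value — holds.
(ii) Gate → FlightNo: every LHS value maps to a single RHS value — holds.
(iii) {Aircraft, Dest} → Gate: every LHS value maps to a single RHS value — holds.
3 of the 3 dependencies hold.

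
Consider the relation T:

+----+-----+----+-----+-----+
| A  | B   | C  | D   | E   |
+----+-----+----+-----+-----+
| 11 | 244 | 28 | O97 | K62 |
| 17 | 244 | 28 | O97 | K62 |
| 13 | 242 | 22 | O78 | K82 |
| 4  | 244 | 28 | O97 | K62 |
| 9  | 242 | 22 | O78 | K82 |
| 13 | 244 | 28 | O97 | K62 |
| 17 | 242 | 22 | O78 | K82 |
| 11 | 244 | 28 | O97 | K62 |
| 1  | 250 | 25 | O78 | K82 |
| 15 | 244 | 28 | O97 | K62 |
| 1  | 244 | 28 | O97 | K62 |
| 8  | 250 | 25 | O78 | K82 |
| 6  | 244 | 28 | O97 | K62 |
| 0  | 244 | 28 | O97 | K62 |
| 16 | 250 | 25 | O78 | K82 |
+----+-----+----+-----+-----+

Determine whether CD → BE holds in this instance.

Yes

(C=28, D=O97): 9 rows → {B,E} = (244, K62), (244, K62), (244, K62), (244, K62), (244, K62), (244, K62), (244, K62), (244, K62), (244, K62) ✓
(C=22, D=O78): 3 rows → {B,E} = (242, K82), (242, K82), (242, K82) ✓
(C=25, D=O78): 3 rows → {B,E} = (250, K82), (250, K82), (250, K82) ✓
Every CD value is associated with a single BE value, so CD → BE holds.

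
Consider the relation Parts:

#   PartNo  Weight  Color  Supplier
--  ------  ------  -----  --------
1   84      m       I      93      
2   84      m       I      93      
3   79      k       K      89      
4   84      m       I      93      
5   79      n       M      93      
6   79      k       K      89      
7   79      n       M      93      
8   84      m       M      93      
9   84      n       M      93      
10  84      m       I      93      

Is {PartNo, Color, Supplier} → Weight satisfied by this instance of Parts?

No

(PartNo=84, Color=I, Supplier=93): rows 1, 2, 4, 10 → Weight = m, m, m, m ✓
(PartNo=79, Color=K, Supplier=89): rows 3, 6 → Weight = k, k ✓
(PartNo=79, Color=M, Supplier=93): rows 5, 7 → Weight = n, n ✓
(PartNo=84, Color=M, Supplier=93): rows 8, 9 → Weight takes values {m, n} — violation
Two rows agree on {PartNo, Color, Supplier} but differ on Weight, so {PartNo, Color, Supplier} → Weight does not hold.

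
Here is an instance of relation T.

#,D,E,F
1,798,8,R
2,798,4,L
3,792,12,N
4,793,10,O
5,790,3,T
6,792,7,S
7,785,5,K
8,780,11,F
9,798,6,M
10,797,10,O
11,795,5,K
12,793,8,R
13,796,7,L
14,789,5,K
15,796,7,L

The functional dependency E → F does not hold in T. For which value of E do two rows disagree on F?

E=8: rows 1, 12 → F = R, R ✓
E=4: row 2 → F = L ✓
E=12: row 3 → F = N ✓
E=10: rows 4, 10 → F = O, O ✓
E=3: row 5 → F = T ✓
E=7: rows 6, 13, 15 → F takes values {S, L} — violation
E=5: rows 7, 11, 14 → F = K, K, K ✓
E=11: row 8 → F = F ✓
E=6: row 9 → F = M ✓
The only E value with inconsistent F is E=7.

7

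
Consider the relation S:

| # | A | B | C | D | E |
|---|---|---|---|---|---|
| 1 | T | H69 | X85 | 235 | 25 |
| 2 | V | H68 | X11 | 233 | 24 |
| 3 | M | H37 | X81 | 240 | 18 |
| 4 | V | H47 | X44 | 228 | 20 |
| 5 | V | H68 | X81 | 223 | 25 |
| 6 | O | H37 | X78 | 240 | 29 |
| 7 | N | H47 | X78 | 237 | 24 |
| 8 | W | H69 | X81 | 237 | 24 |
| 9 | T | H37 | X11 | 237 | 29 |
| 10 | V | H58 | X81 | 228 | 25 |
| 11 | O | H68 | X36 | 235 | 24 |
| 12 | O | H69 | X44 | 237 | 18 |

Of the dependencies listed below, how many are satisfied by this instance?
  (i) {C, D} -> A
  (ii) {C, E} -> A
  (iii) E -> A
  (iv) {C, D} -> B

(i) {C, D} -> A: every LHS value maps to a single RHS value — holds.
(ii) {C, E} -> A: every LHS value maps to a single RHS value — holds.
(iii) E -> A: E=25: rows 1, 5, 10 → A takes values {T, V} — violation; E=24: rows 2, 7, 8, 11 → A takes values {V, N, W, O} — violation; E=18: rows 3, 12 → A takes values {M, O} — violation; E=29: rows 6, 9 → A takes values {O, T} — violation — fails.
(iv) {C, D} -> B: every LHS value maps to a single RHS value — holds.
3 of the 4 dependencies hold.

3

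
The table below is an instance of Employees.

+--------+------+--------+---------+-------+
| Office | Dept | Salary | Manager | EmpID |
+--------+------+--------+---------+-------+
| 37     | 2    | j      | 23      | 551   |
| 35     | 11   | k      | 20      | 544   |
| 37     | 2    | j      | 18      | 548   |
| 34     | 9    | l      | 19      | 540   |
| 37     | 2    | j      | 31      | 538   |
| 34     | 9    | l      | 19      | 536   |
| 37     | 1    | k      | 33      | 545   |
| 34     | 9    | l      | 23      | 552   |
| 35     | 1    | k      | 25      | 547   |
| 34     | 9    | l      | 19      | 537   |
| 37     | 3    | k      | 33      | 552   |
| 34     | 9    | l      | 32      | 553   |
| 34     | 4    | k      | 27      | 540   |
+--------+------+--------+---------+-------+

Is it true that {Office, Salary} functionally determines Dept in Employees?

No

(Office=37, Salary=j): 3 rows → Dept = 2, 2, 2 ✓
(Office=35, Salary=k): 2 rows → Dept takes values {11, 1} — violation
(Office=34, Salary=l): 5 rows → Dept = 9, 9, 9, 9, 9 ✓
(Office=37, Salary=k): 2 rows → Dept takes values {1, 3} — violation
(Office=34, Salary=k): 1 row → Dept = 4 ✓
Two rows agree on {Office, Salary} but differ on Dept, so {Office, Salary} → Dept does not hold.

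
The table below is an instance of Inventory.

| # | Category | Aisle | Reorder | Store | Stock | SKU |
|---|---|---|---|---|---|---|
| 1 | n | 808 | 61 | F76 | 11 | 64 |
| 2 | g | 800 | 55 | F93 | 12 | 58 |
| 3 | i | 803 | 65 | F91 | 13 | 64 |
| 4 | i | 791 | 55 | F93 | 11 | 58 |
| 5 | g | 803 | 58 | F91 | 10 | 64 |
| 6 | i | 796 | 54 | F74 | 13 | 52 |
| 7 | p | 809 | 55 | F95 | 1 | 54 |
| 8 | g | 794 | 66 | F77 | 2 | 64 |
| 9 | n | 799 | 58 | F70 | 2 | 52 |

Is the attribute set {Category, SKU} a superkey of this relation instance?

No

Rows 5 and 8 have the same {Category, SKU} value (Category=g, SKU=64) but are distinct tuples, so {Category, SKU} does not determine every attribute — not a superkey.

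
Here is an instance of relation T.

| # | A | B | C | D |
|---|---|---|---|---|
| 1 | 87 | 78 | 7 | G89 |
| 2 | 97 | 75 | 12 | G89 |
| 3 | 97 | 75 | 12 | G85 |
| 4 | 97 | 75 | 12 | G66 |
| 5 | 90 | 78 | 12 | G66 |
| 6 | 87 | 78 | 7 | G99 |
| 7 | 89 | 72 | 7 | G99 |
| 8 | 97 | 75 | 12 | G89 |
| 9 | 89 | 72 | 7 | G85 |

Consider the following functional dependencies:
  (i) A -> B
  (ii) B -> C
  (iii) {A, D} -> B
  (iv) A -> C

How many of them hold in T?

3

(i) A -> B: every LHS value maps to a single RHS value — holds.
(ii) B -> C: B=78: rows 1, 5, 6 → C takes values {7, 12} — violation — fails.
(iii) {A, D} -> B: every LHS value maps to a single RHS value — holds.
(iv) A -> C: every LHS value maps to a single RHS value — holds.
3 of the 4 dependencies hold.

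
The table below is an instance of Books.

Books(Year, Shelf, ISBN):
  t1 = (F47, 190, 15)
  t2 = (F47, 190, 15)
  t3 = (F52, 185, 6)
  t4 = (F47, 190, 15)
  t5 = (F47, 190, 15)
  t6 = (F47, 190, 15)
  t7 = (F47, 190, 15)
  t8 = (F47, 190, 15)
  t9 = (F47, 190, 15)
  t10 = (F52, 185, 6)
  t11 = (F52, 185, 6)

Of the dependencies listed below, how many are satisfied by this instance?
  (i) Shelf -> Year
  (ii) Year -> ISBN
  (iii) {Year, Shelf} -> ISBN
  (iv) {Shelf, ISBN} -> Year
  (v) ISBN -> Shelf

(i) Shelf -> Year: every LHS value maps to a single RHS value — holds.
(ii) Year -> ISBN: every LHS value maps to a single RHS value — holds.
(iii) {Year, Shelf} -> ISBN: every LHS value maps to a single RHS value — holds.
(iv) {Shelf, ISBN} -> Year: every LHS value maps to a single RHS value — holds.
(v) ISBN -> Shelf: every LHS value maps to a single RHS value — holds.
5 of the 5 dependencies hold.

5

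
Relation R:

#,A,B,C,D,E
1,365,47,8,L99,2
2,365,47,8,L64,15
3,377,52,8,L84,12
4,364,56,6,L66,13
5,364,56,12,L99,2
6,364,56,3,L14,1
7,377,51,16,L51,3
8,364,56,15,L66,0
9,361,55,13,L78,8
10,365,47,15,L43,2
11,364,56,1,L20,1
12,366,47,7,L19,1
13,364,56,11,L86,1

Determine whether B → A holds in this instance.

No

B=47: rows 1, 2, 10, 12 → A takes values {365, 366} — violation
B=52: row 3 → A = 377 ✓
B=56: rows 4, 5, 6, 8, 11, 13 → A = 364, 364, 364, 364, 364, 364 ✓
B=51: row 7 → A = 377 ✓
B=55: row 9 → A = 361 ✓
Two rows agree on B but differ on A, so B → A does not hold.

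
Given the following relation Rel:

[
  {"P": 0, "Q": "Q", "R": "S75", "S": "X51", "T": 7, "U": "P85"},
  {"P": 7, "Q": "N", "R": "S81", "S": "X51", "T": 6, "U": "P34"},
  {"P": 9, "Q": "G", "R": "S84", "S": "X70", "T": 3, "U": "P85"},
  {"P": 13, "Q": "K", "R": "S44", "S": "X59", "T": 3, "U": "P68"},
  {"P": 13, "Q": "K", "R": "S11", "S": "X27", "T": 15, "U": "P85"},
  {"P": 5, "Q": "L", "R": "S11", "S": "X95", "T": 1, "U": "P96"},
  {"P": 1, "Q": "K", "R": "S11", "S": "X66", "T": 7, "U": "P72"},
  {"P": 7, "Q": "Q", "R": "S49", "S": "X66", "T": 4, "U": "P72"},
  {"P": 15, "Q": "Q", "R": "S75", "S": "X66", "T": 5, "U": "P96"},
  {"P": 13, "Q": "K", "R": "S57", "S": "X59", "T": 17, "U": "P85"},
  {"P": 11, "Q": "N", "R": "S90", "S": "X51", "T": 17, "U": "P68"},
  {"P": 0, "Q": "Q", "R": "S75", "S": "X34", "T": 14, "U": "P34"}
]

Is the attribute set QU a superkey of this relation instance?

Two distinct rows share (Q=K, U=P85), so QU does not determine every attribute — not a superkey.

No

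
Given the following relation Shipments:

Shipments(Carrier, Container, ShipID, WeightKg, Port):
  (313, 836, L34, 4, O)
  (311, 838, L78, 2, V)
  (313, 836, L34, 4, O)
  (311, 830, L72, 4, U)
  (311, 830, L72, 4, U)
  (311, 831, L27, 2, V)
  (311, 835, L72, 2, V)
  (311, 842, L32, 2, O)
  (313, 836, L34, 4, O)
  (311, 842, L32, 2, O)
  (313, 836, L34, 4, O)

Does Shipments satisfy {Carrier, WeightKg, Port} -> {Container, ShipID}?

No

(Carrier=313, WeightKg=4, Port=O): 4 rows → {Container,ShipID} = (836, L34), (836, L34), (836, L34), (836, L34) ✓
(Carrier=311, WeightKg=2, Port=V): 3 rows → {Container,ShipID} takes values {(838, L78), (831, L27), (835, L72)} — violation
(Carrier=311, WeightKg=4, Port=U): 2 rows → {Container,ShipID} = (830, L72), (830, L72) ✓
(Carrier=311, WeightKg=2, Port=O): 2 rows → {Container,ShipID} = (842, L32), (842, L32) ✓
Two rows agree on {Carrier, WeightKg, Port} but differ on {Container, ShipID}, so {Carrier, WeightKg, Port} -> {Container, ShipID} does not hold.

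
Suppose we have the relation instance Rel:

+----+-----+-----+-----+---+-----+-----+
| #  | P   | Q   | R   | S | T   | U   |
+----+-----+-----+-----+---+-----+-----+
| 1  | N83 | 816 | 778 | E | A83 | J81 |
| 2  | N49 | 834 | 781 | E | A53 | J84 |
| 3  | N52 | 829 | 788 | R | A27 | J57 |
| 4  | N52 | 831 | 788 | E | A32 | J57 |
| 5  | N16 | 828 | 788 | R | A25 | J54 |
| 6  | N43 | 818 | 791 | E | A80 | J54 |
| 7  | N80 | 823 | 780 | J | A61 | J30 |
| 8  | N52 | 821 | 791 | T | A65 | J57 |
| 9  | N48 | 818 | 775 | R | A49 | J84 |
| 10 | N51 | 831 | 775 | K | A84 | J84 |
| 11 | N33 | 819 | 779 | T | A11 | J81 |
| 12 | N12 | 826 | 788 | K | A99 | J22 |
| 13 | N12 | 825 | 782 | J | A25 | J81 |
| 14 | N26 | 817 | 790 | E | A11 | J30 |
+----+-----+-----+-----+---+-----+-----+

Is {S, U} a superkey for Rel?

All 14 rows have distinct {S, U} values, so {S, U} → (all attributes) holds and {S, U} is a superkey.

Yes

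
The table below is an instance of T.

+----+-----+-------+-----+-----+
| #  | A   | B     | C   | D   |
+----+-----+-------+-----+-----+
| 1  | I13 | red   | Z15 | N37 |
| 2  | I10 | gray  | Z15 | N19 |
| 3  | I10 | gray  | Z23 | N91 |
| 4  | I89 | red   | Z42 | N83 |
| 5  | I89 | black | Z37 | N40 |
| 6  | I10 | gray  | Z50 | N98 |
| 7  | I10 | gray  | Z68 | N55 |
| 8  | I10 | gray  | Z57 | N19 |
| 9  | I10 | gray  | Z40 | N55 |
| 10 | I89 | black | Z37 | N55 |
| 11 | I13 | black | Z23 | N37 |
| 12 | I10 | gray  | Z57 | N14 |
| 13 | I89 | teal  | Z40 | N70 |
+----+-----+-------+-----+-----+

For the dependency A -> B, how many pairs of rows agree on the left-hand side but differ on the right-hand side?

6

A=I13: violating pairs (1,11) — 1 pair.
A=I10: all 7 rows agree on B — 0 pairs.
A=I89: violating pairs (4,5), (4,10), (4,13), (5,13), (10,13) — 5 pairs.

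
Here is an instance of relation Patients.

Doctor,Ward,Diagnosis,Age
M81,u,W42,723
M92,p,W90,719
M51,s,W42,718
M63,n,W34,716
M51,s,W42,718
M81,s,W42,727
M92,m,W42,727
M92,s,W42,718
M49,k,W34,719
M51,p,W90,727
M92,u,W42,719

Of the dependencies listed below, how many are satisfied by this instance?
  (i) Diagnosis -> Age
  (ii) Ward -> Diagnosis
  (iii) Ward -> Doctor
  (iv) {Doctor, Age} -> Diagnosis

(i) Diagnosis -> Age: Diagnosis=W42: 7 rows → Age takes values {723, 718, 727, 719} — violation; Diagnosis=W90: 2 rows → Age takes values {719, 727} — violation; Diagnosis=W34: 2 rows → Age takes values {716, 719} — violation — fails.
(ii) Ward -> Diagnosis: every LHS value maps to a single RHS value — holds.
(iii) Ward -> Doctor: Ward=u: 2 rows → Doctor takes values {M81, M92} — violation; Ward=p: 2 rows → Doctor takes values {M92, M51} — violation; Ward=s: 4 rows → Doctor takes values {M51, M81, M92} — violation — fails.
(iv) {Doctor, Age} -> Diagnosis: (Doctor=M92, Age=719): 2 rows → Diagnosis takes values {W90, W42} — violation — fails.
1 of the 4 dependencies holds.

1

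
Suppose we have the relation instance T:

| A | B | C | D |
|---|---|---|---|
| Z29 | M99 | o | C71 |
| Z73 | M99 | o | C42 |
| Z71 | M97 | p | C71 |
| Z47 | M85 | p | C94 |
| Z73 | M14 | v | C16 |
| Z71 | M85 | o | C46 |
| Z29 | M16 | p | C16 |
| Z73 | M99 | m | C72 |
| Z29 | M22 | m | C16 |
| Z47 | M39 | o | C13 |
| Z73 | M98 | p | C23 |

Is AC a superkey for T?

All 11 rows have distinct AC values, so AC → (all attributes) holds and AC is a superkey.

Yes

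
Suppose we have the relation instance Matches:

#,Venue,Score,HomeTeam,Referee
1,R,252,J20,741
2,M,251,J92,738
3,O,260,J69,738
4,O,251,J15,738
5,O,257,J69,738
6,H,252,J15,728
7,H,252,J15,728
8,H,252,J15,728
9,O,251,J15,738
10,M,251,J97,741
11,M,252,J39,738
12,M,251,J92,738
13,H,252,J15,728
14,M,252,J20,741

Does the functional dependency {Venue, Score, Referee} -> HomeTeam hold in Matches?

(Venue=R, Score=252, Referee=741): row 1 → HomeTeam = J20 ✓
(Venue=M, Score=251, Referee=738): rows 2, 12 → HomeTeam = J92, J92 ✓
(Venue=O, Score=260, Referee=738): row 3 → HomeTeam = J69 ✓
(Venue=O, Score=251, Referee=738): rows 4, 9 → HomeTeam = J15, J15 ✓
(Venue=O, Score=257, Referee=738): row 5 → HomeTeam = J69 ✓
(Venue=H, Score=252, Referee=728): rows 6, 7, 8, 13 → HomeTeam = J15, J15, J15, J15 ✓
(Venue=M, Score=251, Referee=741): row 10 → HomeTeam = J97 ✓
(Venue=M, Score=252, Referee=738): row 11 → HomeTeam = J39 ✓
(Venue=M, Score=252, Referee=741): row 14 → HomeTeam = J20 ✓
Every {Venue, Score, Referee} value is associated with a single HomeTeam value, so {Venue, Score, Referee} -> HomeTeam holds.

Yes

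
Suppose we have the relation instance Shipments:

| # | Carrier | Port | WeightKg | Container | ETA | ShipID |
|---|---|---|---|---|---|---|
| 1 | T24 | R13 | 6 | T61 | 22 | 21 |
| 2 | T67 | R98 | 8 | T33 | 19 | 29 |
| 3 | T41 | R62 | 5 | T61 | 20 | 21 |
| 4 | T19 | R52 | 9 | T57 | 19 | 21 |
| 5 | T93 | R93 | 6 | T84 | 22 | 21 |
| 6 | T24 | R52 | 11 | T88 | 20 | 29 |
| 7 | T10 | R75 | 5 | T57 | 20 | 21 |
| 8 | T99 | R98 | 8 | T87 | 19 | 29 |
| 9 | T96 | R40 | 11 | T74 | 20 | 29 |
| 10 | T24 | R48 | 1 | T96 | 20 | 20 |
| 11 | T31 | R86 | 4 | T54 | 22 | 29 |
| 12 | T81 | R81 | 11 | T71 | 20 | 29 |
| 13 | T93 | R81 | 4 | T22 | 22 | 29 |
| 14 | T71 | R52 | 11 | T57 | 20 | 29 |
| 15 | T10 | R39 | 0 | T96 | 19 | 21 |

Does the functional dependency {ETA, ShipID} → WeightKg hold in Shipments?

No

(ETA=22, ShipID=21): rows 1, 5 → WeightKg = 6, 6 ✓
(ETA=19, ShipID=29): rows 2, 8 → WeightKg = 8, 8 ✓
(ETA=20, ShipID=21): rows 3, 7 → WeightKg = 5, 5 ✓
(ETA=19, ShipID=21): rows 4, 15 → WeightKg takes values {9, 0} — violation
(ETA=20, ShipID=29): rows 6, 9, 12, 14 → WeightKg = 11, 11, 11, 11 ✓
(ETA=20, ShipID=20): row 10 → WeightKg = 1 ✓
(ETA=22, ShipID=29): rows 11, 13 → WeightKg = 4, 4 ✓
Two rows agree on {ETA, ShipID} but differ on WeightKg, so {ETA, ShipID} → WeightKg does not hold.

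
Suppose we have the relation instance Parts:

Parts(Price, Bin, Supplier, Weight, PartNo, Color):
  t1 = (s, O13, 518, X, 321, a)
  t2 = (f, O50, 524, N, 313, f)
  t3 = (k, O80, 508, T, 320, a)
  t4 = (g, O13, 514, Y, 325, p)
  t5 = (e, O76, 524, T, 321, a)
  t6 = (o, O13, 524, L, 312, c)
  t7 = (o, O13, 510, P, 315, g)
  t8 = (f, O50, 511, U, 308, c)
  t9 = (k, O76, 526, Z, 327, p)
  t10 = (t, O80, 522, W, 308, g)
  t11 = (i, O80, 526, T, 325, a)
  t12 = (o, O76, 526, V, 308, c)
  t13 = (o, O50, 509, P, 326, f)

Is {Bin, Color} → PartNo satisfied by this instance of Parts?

(Bin=O13, Color=a): row 1 → PartNo = 321 ✓
(Bin=O50, Color=f): rows 2, 13 → PartNo takes values {313, 326} — violation
(Bin=O80, Color=a): rows 3, 11 → PartNo takes values {320, 325} — violation
(Bin=O13, Color=p): row 4 → PartNo = 325 ✓
(Bin=O76, Color=a): row 5 → PartNo = 321 ✓
(Bin=O13, Color=c): row 6 → PartNo = 312 ✓
(Bin=O13, Color=g): row 7 → PartNo = 315 ✓
(Bin=O50, Color=c): row 8 → PartNo = 308 ✓
(Bin=O76, Color=p): row 9 → PartNo = 327 ✓
(Bin=O80, Color=g): row 10 → PartNo = 308 ✓
(Bin=O76, Color=c): row 12 → PartNo = 308 ✓
Two rows agree on {Bin, Color} but differ on PartNo, so {Bin, Color} → PartNo does not hold.

No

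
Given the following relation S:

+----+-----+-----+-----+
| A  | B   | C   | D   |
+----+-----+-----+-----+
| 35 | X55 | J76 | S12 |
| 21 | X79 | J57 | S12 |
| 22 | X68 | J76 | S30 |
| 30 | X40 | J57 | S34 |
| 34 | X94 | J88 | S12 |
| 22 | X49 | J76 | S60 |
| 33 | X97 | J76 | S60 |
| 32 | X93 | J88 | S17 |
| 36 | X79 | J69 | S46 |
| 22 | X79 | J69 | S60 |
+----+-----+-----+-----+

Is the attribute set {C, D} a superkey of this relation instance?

Two distinct rows share (C=J76, D=S60), so {C, D} does not determine every attribute — not a superkey.

No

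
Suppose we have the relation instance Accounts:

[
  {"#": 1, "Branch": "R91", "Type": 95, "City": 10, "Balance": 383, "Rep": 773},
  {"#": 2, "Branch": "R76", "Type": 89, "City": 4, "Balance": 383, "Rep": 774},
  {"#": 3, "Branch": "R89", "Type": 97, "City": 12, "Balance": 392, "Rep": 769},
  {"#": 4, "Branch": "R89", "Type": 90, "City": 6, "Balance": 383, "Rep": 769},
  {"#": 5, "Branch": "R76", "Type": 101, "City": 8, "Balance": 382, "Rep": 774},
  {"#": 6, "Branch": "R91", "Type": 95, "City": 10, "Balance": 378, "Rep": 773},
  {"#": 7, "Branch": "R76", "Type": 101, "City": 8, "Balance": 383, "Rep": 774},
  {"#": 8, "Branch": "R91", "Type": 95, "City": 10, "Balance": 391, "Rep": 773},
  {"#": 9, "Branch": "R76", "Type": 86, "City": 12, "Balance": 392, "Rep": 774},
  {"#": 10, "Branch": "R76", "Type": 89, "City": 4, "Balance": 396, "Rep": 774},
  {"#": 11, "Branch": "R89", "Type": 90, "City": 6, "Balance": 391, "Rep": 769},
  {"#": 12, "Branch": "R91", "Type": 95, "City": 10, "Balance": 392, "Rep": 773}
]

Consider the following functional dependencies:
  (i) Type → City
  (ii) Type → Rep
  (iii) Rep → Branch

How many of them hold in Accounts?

(i) Type → City: every LHS value maps to a single RHS value — holds.
(ii) Type → Rep: every LHS value maps to a single RHS value — holds.
(iii) Rep → Branch: every LHS value maps to a single RHS value — holds.
3 of the 3 dependencies hold.

3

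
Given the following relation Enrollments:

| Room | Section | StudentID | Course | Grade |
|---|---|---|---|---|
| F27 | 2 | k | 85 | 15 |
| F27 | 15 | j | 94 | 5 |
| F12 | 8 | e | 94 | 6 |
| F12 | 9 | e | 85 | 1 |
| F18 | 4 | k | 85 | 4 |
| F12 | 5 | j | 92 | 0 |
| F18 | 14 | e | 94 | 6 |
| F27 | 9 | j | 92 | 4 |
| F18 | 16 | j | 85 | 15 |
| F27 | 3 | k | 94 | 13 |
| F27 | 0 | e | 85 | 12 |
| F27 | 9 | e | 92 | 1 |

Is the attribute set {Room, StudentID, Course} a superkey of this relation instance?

Yes

All 12 rows have distinct {Room, StudentID, Course} values, so {Room, StudentID, Course} → (all attributes) holds and {Room, StudentID, Course} is a superkey.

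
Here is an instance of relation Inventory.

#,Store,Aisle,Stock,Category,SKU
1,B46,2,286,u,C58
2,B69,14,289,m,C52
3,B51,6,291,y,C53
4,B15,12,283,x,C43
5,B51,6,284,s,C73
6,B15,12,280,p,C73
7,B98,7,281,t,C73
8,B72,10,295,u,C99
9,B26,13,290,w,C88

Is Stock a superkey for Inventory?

All 9 rows have distinct Stock values, so Stock → (all attributes) holds and Stock is a superkey.

Yes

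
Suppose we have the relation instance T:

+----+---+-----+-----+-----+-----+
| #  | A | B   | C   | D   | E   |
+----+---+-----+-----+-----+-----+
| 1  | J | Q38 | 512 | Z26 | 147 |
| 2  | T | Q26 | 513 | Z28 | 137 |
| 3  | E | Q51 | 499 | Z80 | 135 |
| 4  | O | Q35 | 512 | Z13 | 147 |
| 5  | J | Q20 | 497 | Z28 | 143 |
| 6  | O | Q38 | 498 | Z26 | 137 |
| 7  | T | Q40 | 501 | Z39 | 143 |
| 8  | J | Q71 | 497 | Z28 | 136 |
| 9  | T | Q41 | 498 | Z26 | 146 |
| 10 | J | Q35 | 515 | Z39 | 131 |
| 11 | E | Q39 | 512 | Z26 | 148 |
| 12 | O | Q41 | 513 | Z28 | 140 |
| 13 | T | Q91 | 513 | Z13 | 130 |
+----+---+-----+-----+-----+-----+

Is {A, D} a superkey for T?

No

Rows 5 and 8 have the same {A, D} value (A=J, D=Z28) but are distinct tuples, so {A, D} does not determine every attribute — not a superkey.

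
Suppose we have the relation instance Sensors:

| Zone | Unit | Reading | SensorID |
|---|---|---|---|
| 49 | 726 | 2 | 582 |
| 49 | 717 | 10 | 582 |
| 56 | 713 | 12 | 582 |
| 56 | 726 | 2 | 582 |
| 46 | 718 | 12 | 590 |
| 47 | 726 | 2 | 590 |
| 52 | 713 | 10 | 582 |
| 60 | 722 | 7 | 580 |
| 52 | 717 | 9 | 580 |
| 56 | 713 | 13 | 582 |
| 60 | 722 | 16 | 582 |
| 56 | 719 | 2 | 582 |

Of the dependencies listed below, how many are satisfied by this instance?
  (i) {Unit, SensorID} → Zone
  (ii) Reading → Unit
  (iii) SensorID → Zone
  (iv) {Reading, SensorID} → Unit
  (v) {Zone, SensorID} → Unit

0

(i) {Unit, SensorID} → Zone: (Unit=726, SensorID=582): 2 rows → Zone takes values {49, 56} — violation; (Unit=713, SensorID=582): 3 rows → Zone takes values {56, 52} — violation — fails.
(ii) Reading → Unit: Reading=2: 4 rows → Unit takes values {726, 719} — violation; Reading=10: 2 rows → Unit takes values {717, 713} — violation; Reading=12: 2 rows → Unit takes values {713, 718} — violation — fails.
(iii) SensorID → Zone: SensorID=582: 8 rows → Zone takes values {49, 56, 52, 60} — violation; SensorID=590: 2 rows → Zone takes values {46, 47} — violation; SensorID=580: 2 rows → Zone takes values {60, 52} — violation — fails.
(iv) {Reading, SensorID} → Unit: (Reading=2, SensorID=582): 3 rows → Unit takes values {726, 719} — violation; (Reading=10, SensorID=582): 2 rows → Unit takes values {717, 713} — violation — fails.
(v) {Zone, SensorID} → Unit: (Zone=49, SensorID=582): 2 rows → Unit takes values {726, 717} — violation; (Zone=56, SensorID=582): 4 rows → Unit takes values {713, 726, 719} — violation — fails.
None of the 5 dependencies hold.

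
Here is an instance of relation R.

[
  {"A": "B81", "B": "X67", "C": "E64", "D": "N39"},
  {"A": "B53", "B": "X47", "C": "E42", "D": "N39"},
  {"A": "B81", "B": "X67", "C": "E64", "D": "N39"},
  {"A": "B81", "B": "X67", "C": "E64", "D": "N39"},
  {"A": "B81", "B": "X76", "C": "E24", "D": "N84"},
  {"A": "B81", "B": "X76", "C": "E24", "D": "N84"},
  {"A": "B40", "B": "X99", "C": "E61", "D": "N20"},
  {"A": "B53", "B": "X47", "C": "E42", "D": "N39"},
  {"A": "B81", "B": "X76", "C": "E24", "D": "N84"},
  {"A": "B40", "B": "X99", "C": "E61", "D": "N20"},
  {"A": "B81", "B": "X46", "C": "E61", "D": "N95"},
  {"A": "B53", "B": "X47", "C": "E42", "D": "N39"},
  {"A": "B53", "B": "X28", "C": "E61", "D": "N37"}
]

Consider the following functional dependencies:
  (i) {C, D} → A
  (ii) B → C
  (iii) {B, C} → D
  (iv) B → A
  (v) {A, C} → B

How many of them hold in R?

(i) {C, D} → A: every LHS value maps to a single RHS value — holds.
(ii) B → C: every LHS value maps to a single RHS value — holds.
(iii) {B, C} → D: every LHS value maps to a single RHS value — holds.
(iv) B → A: every LHS value maps to a single RHS value — holds.
(v) {A, C} → B: every LHS value maps to a single RHS value — holds.
5 of the 5 dependencies hold.

5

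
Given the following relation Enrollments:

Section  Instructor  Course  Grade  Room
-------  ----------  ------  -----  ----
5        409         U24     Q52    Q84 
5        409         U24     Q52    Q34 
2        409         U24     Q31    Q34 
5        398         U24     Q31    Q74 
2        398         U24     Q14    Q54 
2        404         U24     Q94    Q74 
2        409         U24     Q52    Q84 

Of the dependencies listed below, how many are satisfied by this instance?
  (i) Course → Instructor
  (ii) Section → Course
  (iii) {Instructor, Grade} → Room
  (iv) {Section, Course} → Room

(i) Course → Instructor: Course=U24: 7 rows → Instructor takes values {409, 398, 404} — violation — fails.
(ii) Section → Course: every LHS value maps to a single RHS value — holds.
(iii) {Instructor, Grade} → Room: (Instructor=409, Grade=Q52): 3 rows → Room takes values {Q84, Q34} — violation — fails.
(iv) {Section, Course} → Room: (Section=5, Course=U24): 3 rows → Room takes values {Q84, Q34, Q74} — violation; (Section=2, Course=U24): 4 rows → Room takes values {Q34, Q54, Q74, Q84} — violation — fails.
1 of the 4 dependencies holds.

1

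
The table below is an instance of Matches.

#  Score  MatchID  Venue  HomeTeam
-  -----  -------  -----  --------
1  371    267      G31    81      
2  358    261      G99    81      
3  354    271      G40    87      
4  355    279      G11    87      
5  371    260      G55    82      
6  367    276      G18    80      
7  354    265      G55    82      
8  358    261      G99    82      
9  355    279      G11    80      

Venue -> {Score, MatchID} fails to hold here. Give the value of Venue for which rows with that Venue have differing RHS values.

G55

Venue=G31: row 1 → {Score,MatchID} = (371, 267) ✓
Venue=G99: rows 2, 8 → {Score,MatchID} = (358, 261), (358, 261) ✓
Venue=G40: row 3 → {Score,MatchID} = (354, 271) ✓
Venue=G11: rows 4, 9 → {Score,MatchID} = (355, 279), (355, 279) ✓
Venue=G55: rows 5, 7 → {Score,MatchID} takes values {(371, 260), (354, 265)} — violation
Venue=G18: row 6 → {Score,MatchID} = (367, 276) ✓
The only Venue value with inconsistent RHS is Venue=G55.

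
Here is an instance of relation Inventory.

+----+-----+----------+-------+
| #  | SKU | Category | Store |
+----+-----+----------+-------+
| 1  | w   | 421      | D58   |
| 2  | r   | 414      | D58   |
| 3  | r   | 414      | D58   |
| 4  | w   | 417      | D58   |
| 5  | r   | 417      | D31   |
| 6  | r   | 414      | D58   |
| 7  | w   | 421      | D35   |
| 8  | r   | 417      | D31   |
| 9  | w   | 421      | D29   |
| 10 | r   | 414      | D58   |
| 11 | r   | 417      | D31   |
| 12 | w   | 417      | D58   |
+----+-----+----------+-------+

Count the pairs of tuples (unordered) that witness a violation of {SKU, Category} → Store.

3

(SKU=w, Category=421): violating pairs (1,7), (1,9), (7,9) — 3 pairs.
(SKU=r, Category=414): all 4 rows agree on Store — 0 pairs.
(SKU=w, Category=417): all 2 rows agree on Store — 0 pairs.
(SKU=r, Category=417): all 3 rows agree on Store — 0 pairs.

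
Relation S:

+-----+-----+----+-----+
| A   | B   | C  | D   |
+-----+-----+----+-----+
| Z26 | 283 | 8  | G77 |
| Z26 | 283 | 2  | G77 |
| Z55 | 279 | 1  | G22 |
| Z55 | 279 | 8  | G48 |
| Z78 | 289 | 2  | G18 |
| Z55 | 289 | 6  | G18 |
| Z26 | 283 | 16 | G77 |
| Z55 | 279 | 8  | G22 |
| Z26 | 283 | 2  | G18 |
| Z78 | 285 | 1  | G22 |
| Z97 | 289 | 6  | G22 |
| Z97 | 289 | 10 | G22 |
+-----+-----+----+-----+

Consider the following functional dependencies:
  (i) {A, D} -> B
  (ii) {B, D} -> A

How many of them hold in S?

(i) {A, D} -> B: every LHS value maps to a single RHS value — holds.
(ii) {B, D} -> A: (B=289, D=G18): 2 rows → A takes values {Z78, Z55} — violation — fails.
1 of the 2 dependencies holds.

1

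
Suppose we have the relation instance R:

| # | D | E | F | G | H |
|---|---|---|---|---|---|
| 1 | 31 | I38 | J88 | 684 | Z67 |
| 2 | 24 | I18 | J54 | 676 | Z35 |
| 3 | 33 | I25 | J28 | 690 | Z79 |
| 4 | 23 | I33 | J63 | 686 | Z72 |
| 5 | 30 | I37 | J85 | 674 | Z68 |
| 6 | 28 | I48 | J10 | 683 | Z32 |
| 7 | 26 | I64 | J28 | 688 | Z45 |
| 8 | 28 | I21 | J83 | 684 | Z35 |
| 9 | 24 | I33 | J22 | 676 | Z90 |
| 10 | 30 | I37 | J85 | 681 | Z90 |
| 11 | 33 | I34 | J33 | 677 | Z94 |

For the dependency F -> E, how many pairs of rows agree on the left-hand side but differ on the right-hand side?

1

F=J28: violating pairs (3,7) — 1 pair.
F=J85: all 2 rows agree on E — 0 pairs.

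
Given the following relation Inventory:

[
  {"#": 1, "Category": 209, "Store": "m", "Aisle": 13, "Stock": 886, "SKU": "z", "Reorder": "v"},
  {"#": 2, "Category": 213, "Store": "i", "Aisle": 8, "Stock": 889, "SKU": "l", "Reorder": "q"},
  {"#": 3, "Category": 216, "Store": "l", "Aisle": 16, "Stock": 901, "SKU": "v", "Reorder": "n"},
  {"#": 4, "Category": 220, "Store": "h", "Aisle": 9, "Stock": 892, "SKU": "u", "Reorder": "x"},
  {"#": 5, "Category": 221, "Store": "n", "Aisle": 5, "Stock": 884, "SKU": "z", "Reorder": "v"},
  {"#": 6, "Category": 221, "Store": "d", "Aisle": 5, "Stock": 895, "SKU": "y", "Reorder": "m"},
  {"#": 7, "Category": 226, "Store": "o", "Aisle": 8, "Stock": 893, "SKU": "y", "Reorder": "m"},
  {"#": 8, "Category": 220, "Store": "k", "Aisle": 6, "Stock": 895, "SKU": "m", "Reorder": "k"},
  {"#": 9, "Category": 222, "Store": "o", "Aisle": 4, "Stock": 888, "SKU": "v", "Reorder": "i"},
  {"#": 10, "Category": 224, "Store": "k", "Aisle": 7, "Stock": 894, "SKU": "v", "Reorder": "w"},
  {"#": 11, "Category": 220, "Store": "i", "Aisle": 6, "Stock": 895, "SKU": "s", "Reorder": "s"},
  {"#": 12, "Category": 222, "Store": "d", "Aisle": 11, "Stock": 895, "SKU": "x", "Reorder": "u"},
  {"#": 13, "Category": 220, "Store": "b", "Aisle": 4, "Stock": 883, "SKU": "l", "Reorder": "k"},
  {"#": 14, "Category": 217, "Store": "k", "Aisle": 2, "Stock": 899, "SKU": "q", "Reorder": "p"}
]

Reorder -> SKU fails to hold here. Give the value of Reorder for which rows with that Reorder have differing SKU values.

Reorder=v: rows 1, 5 → SKU = z, z ✓
Reorder=q: row 2 → SKU = l ✓
Reorder=n: row 3 → SKU = v ✓
Reorder=x: row 4 → SKU = u ✓
Reorder=m: rows 6, 7 → SKU = y, y ✓
Reorder=k: rows 8, 13 → SKU takes values {m, l} — violation
Reorder=i: row 9 → SKU = v ✓
Reorder=w: row 10 → SKU = v ✓
Reorder=s: row 11 → SKU = s ✓
Reorder=u: row 12 → SKU = x ✓
Reorder=p: row 14 → SKU = q ✓
The only Reorder value with inconsistent SKU is Reorder=k.

k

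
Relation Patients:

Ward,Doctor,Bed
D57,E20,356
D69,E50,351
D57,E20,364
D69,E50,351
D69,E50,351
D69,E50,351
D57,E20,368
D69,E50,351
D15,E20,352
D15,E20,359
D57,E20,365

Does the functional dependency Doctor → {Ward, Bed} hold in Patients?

No

Doctor=E20: 6 rows → {Ward,Bed} takes values {(D57, 356), (D57, 364), (D57, 368), (D15, 352), (D15, 359), (D57, 365)} — violation
Doctor=E50: 5 rows → {Ward,Bed} = (D69, 351), (D69, 351), (D69, 351), (D69, 351), (D69, 351) ✓
Two rows agree on Doctor but differ on {Ward, Bed}, so Doctor → {Ward, Bed} does not hold.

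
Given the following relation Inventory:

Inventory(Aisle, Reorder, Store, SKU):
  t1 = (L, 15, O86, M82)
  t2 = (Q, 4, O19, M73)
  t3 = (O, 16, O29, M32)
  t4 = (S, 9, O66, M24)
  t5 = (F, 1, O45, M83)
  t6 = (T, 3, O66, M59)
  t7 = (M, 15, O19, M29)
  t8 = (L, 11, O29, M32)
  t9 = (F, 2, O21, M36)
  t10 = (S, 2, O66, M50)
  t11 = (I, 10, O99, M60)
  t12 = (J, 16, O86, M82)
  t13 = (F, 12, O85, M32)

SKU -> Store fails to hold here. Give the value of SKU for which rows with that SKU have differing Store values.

SKU=M82: rows 1, 12 → Store = O86, O86 ✓
SKU=M73: row 2 → Store = O19 ✓
SKU=M32: rows 3, 8, 13 → Store takes values {O29, O85} — violation
SKU=M24: row 4 → Store = O66 ✓
SKU=M83: row 5 → Store = O45 ✓
SKU=M59: row 6 → Store = O66 ✓
SKU=M29: row 7 → Store = O19 ✓
SKU=M36: row 9 → Store = O21 ✓
SKU=M50: row 10 → Store = O66 ✓
SKU=M60: row 11 → Store = O99 ✓
The only SKU value with inconsistent Store is SKU=M32.

M32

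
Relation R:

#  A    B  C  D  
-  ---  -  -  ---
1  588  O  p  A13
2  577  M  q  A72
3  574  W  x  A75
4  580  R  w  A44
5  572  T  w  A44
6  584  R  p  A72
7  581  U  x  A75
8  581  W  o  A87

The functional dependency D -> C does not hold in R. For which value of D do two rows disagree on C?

A72

D=A13: row 1 → C = p ✓
D=A72: rows 2, 6 → C takes values {q, p} — violation
D=A75: rows 3, 7 → C = x, x ✓
D=A44: rows 4, 5 → C = w, w ✓
D=A87: row 8 → C = o ✓
The only D value with inconsistent C is D=A72.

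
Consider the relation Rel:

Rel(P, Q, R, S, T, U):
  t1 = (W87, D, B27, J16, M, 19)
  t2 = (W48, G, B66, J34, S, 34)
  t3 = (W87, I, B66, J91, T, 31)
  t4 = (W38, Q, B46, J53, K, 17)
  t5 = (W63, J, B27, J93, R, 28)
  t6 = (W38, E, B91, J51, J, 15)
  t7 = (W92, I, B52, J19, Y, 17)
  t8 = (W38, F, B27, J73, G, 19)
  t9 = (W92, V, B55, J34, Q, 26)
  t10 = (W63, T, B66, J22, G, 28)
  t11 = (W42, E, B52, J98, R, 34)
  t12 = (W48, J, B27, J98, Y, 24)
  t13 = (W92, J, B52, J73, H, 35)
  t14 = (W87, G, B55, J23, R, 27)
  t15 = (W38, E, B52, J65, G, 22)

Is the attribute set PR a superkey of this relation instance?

No

Rows 7 and 13 have the same PR value (P=W92, R=B52) but are distinct tuples, so PR does not determine every attribute — not a superkey.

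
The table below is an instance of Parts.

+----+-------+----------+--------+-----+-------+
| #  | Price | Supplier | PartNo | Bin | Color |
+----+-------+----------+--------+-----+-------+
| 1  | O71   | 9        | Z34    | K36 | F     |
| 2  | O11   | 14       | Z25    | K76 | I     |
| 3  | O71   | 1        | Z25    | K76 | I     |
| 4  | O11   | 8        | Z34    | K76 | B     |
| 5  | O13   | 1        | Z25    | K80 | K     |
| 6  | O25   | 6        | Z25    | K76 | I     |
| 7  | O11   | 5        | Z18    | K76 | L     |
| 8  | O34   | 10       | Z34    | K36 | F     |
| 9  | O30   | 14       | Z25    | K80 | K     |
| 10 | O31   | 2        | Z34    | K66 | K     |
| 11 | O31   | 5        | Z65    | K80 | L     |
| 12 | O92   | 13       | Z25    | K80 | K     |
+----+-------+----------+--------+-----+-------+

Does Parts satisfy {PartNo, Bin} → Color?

(PartNo=Z34, Bin=K36): rows 1, 8 → Color = F, F ✓
(PartNo=Z25, Bin=K76): rows 2, 3, 6 → Color = I, I, I ✓
(PartNo=Z34, Bin=K76): row 4 → Color = B ✓
(PartNo=Z25, Bin=K80): rows 5, 9, 12 → Color = K, K, K ✓
(PartNo=Z18, Bin=K76): row 7 → Color = L ✓
(PartNo=Z34, Bin=K66): row 10 → Color = K ✓
(PartNo=Z65, Bin=K80): row 11 → Color = L ✓
Every {PartNo, Bin} value is associated with a single Color value, so {PartNo, Bin} → Color holds.

Yes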